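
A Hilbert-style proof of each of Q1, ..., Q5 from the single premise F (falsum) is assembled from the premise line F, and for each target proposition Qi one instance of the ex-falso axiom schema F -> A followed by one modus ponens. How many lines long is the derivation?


Ex falso, line by line:
- 1 premise line (F)
- 5 targets, each needing 1 axiom instance (F -> Qi) + 1 MP = 2 lines: 2 * 5 = 10
Total = 1 + 10 = 11 lines.

11


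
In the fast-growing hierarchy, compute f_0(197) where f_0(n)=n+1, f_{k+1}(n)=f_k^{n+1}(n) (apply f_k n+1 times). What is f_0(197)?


f_0(197) = 197 + 1 = 198

198


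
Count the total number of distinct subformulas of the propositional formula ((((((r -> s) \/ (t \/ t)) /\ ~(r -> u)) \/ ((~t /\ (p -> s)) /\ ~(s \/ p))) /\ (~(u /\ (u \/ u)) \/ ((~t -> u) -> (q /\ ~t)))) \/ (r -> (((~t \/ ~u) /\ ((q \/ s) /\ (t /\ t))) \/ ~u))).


Formula: ((((((r -> s) \/ (t \/ t)) /\ ~(r -> u)) \/ ((~t /\ (p -> s)) /\ ~(s \/ p))) /\ (~(u /\ (u \/ u)) \/ ((~t -> u) -> (q /\ ~t)))) \/ (r -> (((~t \/ ~u) /\ ((q \/ s) /\ (t /\ t))) \/ ~u)))
Subformulas found:
  1. r
  2. p
  3. q
  4. u
  5. s
  6. t
  7. ~t
  8. ~u
  9. (t \/ t)
  10. (r -> u)
  11. (q \/ s)
  12. (p -> s)
  13. (t /\ t)
  14. (s \/ p)
  15. (r -> s)
  16. (u \/ u)
  17. (~t -> u)
  18. ~(r -> u)
  19. ~(s \/ p)
  20. (q /\ ~t)
  21. (~t \/ ~u)
  22. (u /\ (u \/ u))
  23. (~t /\ (p -> s))
  24. ~(u /\ (u \/ u))
  25. ((r -> s) \/ (t \/ t))
  26. ((q \/ s) /\ (t /\ t))
  27. ((~t -> u) -> (q /\ ~t))
  28. ((~t /\ (p -> s)) /\ ~(s \/ p))
  29. (((r -> s) \/ (t \/ t)) /\ ~(r -> u))
  30. ((~t \/ ~u) /\ ((q \/ s) /\ (t /\ t)))
  31. (((~t \/ ~u) /\ ((q \/ s) /\ (t /\ t))) \/ ~u)
  32. (~(u /\ (u \/ u)) \/ ((~t -> u) -> (q /\ ~t)))
  33. (r -> (((~t \/ ~u) /\ ((q \/ s) /\ (t /\ t))) \/ ~u))
  34. ((((r -> s) \/ (t \/ t)) /\ ~(r -> u)) \/ ((~t /\ (p -> s)) /\ ~(s \/ p)))
  35. (((((r -> s) \/ (t \/ t)) /\ ~(r -> u)) \/ ((~t /\ (p -> s)) /\ ~(s \/ p))) /\ (~(u /\ (u \/ u)) \/ ((~t -> u) -> (q /\ ~t))))
  36. ((((((r -> s) \/ (t \/ t)) /\ ~(r -> u)) \/ ((~t /\ (p -> s)) /\ ~(s \/ p))) /\ (~(u /\ (u \/ u)) \/ ((~t -> u) -> (q /\ ~t)))) \/ (r -> (((~t \/ ~u) /\ ((q \/ s) /\ (t /\ t))) \/ ~u)))
Total distinct subformulas = 36

36


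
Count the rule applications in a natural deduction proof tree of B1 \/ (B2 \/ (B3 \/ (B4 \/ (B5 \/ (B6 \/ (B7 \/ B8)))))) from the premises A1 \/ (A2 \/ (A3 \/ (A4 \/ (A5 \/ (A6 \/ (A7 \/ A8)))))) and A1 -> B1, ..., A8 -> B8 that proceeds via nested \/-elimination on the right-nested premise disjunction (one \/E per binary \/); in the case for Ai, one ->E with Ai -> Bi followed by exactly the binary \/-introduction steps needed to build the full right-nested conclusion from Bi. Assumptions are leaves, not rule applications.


Constructive dilemma with 8 branches, all disjunctions right-nested:
- \/E: the premise has 7 binary \/, each eliminated once: 7 nodes.
- ->E: one per case (Ai with Ai -> Bi gives Bi): 8 nodes.
- \/I: in case i < n, Bi needs 1 step to form Bi \/ (B(i+1) \/ ...) and then i-1 steps to prepend B(i-1), ..., B1, i.e. i steps; in case i = n, B8 needs 7 prepend steps.
  \/I total = (1 + 2 + ... + 7) + 7 = 28 + 7 = 35 nodes.
Total = 7 + 8 + 35 = 50

50


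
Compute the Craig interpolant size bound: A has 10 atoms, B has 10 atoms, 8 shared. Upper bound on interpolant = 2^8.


Shared atoms = 8
Craig interpolant size bound = 2^8
= 256

256


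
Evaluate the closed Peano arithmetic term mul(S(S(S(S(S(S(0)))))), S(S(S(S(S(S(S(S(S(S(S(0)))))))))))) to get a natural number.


mul(S^6(0), S^11(0)):
S^6(0) = 6
S^11(0) = 11
6 * 11 = 66

66


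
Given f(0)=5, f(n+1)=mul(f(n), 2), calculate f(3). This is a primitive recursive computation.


f(0) = 5
f(1) = mul(f(0), 2) = mul(5, 2) = 10
f(2) = mul(f(1), 2) = mul(10, 2) = 20
f(3) = mul(f(2), 2) = mul(20, 2) = 40


40


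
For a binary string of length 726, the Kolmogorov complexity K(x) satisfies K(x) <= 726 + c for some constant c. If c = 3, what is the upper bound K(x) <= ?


K(x) <= |x| + c = 726 + 3 = 729

729


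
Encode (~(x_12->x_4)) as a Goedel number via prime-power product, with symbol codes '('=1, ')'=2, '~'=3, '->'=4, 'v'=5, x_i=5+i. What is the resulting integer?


Formula: (~(x_12->x_4))
Symbol codes: [1, 3, 1, 17, 4, 9, 2, 2]
Primes: [2, 3, 5, 7, 11, 13, 17, 19]
p_1^1 = 2^1 = 2
p_2^3 = 3^3 = 27
p_3^1 = 5^1 = 5
p_4^17 = 7^17 = 232630513987207
p_5^4 = 11^4 = 14641
p_6^9 = 13^9 = 10604499373
p_7^2 = 17^2 = 289
p_8^2 = 19^2 = 361
Product = 1017410933587684908089420128071876330

1017410933587684908089420128071876330


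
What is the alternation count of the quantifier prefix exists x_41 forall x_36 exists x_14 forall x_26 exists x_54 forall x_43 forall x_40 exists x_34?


Walk the prefix and count type changes:
  position 1: exists -> forall <-- alternation
  position 2: forall -> exists <-- alternation
  position 3: exists -> forall <-- alternation
  position 4: forall -> exists <-- alternation
  position 5: exists -> forall <-- alternation
  position 6: forall -> forall
  position 7: forall -> exists <-- alternation
Total alternations = 6

6


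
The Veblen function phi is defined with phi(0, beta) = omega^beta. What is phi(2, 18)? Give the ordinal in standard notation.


phi(2, 18):
phi(2, beta) = zeta_beta (the beta-th zeta number, fixed point of epsilon).
phi(2, 18) = zeta_18

zeta_18


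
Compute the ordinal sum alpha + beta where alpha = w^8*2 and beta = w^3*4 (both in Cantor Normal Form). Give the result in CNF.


Ordinal addition w^8*2 + w^3*4:
Leading exponent of alpha (8) > leading exponent of beta (3).
Since alpha's term has higher exponent than beta's leading term,
the sum is simply alpha followed by beta.
Result = w^8*2 + w^3*4

w^8*2 + w^3*4


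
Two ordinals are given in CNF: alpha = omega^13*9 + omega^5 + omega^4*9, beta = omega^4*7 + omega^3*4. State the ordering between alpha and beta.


Compare term by term from highest exponent:
alpha = omega^13*9 + omega^5 + omega^4*9
beta = omega^4*7 + omega^3*4
Term 1: alpha has omega^13*9, beta has omega^4*7
Term 2: alpha has omega^5*1, beta has omega^3*4
Term 3: alpha has omega^4*9, beta has omega^0*0
Result: alpha > beta

alpha > beta


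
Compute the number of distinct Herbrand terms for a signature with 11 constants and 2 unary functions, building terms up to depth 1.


Herbrand terms by depth:
Depth 0: 11 constants
Depth 1: 22 new terms (running total: 33)
Total distinct ground terms = 33

33


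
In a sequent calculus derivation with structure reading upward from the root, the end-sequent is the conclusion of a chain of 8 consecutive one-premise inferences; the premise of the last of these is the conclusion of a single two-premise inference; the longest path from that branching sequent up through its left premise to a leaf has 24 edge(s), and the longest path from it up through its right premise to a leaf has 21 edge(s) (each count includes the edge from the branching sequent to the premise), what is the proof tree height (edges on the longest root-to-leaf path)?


Longest path through the left premise: 24 edges (measured from the branching sequent)
Longest path through the right premise: 21 edges
Height of the subtree rooted at the branching sequent: max(24, 21) = 24
The branching sequent sits 8 edges above the root (the chain of one-premise inferences), so height = 24 + 8 = 32

32


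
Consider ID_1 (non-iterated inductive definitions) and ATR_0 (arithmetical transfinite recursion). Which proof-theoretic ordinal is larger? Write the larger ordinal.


Proof-theoretic ordinal of ID_1 (non-iterated inductive definitions): psi_0(epsilon_{Omega+1})
Proof-theoretic ordinal of ATR_0 (arithmetical transfinite recursion): Gamma_0
Comparing: Gamma_0 < psi_0(epsilon_{Omega+1}).
The larger ordinal is psi_0(epsilon_{Omega+1}) (from ID_1 (non-iterated inductive definitions)).

psi_0(epsilon_{Omega+1})


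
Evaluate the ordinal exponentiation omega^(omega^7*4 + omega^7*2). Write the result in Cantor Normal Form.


omega^(omega^7*4 + omega^7*2):
Both terms of the exponent have the same exponent 7, so they merge: omega^7*4 + omega^7*2 = omega^7*(4+2) = omega^7*6.
omega raised to a CNF ordinal is a single CNF term: Result = omega^(omega^7*6)

omega^(omega^7*6)


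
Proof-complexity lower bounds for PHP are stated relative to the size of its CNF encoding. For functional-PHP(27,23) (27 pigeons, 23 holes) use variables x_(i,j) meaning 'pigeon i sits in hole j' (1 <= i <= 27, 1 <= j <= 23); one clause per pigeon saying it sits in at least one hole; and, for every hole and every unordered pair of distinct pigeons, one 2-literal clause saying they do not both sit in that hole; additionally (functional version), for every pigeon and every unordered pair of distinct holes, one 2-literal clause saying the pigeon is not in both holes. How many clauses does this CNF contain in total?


functional-PHP(27,23): 27 pigeons, 23 holes, 27*23 = 621 variables.
- pigeon clauses: one per pigeon -> 27 clauses
- hole clauses: 23 holes * C(27,2) = 23 * 351 -> 8073 clauses
- functional clauses: 27 pigeons * C(23,2) = 27 * 253 -> 6831 clauses
Total clauses = 27 + 8073 + 6831 = 14931

14931


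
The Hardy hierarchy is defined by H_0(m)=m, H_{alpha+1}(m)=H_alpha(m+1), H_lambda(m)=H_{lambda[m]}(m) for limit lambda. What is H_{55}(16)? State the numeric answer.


H_55(16):
For finite ordinals k, H_k(n) = n + k (each successor step adds 1).
H_55(16) = 16 + 55 = 71

71


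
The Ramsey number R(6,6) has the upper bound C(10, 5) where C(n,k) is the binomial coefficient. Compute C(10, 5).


R(6,6) <= C(6+6-2, 6-1) = C(10, 5)
C(10, 5) = 10! / (5! * 5!)
= 252

252


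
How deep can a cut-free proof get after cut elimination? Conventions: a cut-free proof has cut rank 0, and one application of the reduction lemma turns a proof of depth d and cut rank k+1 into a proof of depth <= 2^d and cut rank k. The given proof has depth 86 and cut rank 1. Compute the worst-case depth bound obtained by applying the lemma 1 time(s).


Each rank reduction sends depth d to at most 2^d; cut rank r needs r reductions.
2_0(86) = 86
2_1(86) = 2^86 = 77371252455336267181195264
Cut-free depth bound = 77371252455336267181195264

77371252455336267181195264


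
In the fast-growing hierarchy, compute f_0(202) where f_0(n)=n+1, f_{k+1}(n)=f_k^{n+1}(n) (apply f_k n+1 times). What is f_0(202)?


f_0(202) = 202 + 1 = 203

203


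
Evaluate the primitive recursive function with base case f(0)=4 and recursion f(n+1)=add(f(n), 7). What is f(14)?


f(0) = 4
f(1) = add(f(0), 7) = add(4, 7) = 11
f(2) = add(f(1), 7) = add(11, 7) = 18
f(3) = add(f(2), 7) = add(18, 7) = 25
f(4) = add(f(3), 7) = add(25, 7) = 32
f(5) = add(f(4), 7) = add(32, 7) = 39
f(6) = add(f(5), 7) = add(39, 7) = 46
f(7) = add(f(6), 7) = add(46, 7) = 53
f(8) = add(f(7), 7) = add(53, 7) = 60
f(9) = add(f(8), 7) = add(60, 7) = 67
f(10) = add(f(9), 7) = add(67, 7) = 74
f(11) = add(f(10), 7) = add(74, 7) = 81
f(12) = add(f(11), 7) = add(81, 7) = 88
f(13) = add(f(12), 7) = add(88, 7) = 95
f(14) = add(f(13), 7) = add(95, 7) = 102


102


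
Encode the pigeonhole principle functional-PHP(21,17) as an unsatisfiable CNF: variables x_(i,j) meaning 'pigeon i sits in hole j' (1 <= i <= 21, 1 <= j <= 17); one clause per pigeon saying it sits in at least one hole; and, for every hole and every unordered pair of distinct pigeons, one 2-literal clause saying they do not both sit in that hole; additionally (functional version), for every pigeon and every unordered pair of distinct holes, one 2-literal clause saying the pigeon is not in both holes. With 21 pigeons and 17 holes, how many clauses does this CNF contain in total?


functional-PHP(21,17): 21 pigeons, 17 holes, 21*17 = 357 variables.
- pigeon clauses: one per pigeon -> 21 clauses
- hole clauses: 17 holes * C(21,2) = 17 * 210 -> 3570 clauses
- functional clauses: 21 pigeons * C(17,2) = 21 * 136 -> 2856 clauses
Total clauses = 21 + 3570 + 2856 = 6447

6447


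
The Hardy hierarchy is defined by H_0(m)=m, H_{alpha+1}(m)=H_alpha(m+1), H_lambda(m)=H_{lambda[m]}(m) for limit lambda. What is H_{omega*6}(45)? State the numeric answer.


H_{omega*6}(45):
For the Hardy hierarchy, H_{omega*k}(n) = 2^k * n.
2^6 = 64.
64 * 45 = 2880

2880


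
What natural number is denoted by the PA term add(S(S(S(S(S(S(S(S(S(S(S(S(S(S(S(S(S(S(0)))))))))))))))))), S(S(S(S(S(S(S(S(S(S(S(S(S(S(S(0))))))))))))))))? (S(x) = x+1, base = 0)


add(S^18(0), S^15(0)):
S^18(0) = 18
S^15(0) = 15
18 + 15 = 33

33


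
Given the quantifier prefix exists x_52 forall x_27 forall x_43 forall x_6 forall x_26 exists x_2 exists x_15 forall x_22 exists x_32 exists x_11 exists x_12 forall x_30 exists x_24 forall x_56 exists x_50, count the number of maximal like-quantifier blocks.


Alternations = 8.
Blocks = alternations + 1 = 9

9


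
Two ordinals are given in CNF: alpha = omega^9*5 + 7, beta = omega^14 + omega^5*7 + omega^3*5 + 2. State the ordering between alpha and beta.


Compare term by term from highest exponent:
alpha = omega^9*5 + 7
beta = omega^14 + omega^5*7 + omega^3*5 + 2
Term 1: alpha has omega^9*5, beta has omega^14*1
Term 2: alpha has omega^0*7, beta has omega^5*7
Term 3: alpha has omega^0*0, beta has omega^3*5
Term 4: alpha has omega^0*0, beta has omega^0*2
Result: alpha < beta

alpha < beta


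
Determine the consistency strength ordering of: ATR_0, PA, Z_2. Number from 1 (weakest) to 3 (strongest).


Ordering by consistency strength:
1. PA
2. ATR_0
3. Z_2


ATR_0=2, PA=1, Z_2=3


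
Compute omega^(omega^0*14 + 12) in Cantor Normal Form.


omega^(omega^0*14 + 12):
omega^0 = 1, so the exponent is 14 + 12 = 26 (finite ordinal addition).
Result = omega^26, already a single CNF term.

omega^26


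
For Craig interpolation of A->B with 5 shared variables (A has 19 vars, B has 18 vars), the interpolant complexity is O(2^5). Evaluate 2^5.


Shared atoms = 5
Craig interpolant size bound = 2^5
= 32

32


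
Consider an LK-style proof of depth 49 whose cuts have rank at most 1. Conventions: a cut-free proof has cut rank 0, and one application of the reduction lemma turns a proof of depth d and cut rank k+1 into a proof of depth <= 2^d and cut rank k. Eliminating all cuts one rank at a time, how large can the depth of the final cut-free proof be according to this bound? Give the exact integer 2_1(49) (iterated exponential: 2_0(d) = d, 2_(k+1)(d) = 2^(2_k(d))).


Each rank reduction sends depth d to at most 2^d; cut rank r needs r reductions.
2_0(49) = 49
2_1(49) = 2^49 = 562949953421312
Cut-free depth bound = 562949953421312

562949953421312


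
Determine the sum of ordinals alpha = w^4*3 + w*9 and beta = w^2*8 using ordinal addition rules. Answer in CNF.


Ordinal addition (w^4*3 + w*9) + w^2*8:
alpha's leading term has exponent 4 > beta's exponent 2, so it survives.
alpha's tail term has exponent 1 < beta's exponent 2, so it is absorbed by beta.
In ordinal addition, any term followed by a strictly larger-exponent term is absorbed.
Result = w^4*3 + w^2*8

w^4*3 + w^2*8


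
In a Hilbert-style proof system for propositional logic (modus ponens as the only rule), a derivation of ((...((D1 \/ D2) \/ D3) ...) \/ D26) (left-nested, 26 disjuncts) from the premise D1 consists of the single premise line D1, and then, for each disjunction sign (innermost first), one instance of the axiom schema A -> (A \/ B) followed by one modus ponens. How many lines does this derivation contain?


Building the left-nested 26-ary disjunction from D1:
- 1 premise line (D1)
- 26 disjuncts means 25 disjunction signs; each needs 1 axiom instance + 1 MP = 2 lines: 2 * 25 = 50
Total = 1 + 50 = 51 lines.

51


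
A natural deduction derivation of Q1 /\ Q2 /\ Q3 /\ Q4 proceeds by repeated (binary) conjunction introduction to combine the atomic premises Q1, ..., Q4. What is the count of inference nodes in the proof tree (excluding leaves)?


The target conjunction has 4 conjuncts, i.e. 3 binary /\ connectives.
Each conjunction-intro joins two pieces, so 4 atoms require 4-1 = 3 applications.
Total inference nodes = 3

3


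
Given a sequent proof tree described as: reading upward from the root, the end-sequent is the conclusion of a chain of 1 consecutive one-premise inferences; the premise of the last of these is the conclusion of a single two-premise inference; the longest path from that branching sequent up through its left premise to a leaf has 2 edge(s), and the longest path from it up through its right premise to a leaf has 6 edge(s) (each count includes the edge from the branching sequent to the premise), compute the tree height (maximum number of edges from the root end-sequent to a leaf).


Longest path through the left premise: 2 edges (measured from the branching sequent)
Longest path through the right premise: 6 edges
Height of the subtree rooted at the branching sequent: max(2, 6) = 6
The branching sequent sits 1 edges above the root (the chain of one-premise inferences), so height = 6 + 1 = 7

7


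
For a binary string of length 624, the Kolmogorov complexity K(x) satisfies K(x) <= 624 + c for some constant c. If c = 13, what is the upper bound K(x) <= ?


K(x) <= |x| + c = 624 + 13 = 637

637


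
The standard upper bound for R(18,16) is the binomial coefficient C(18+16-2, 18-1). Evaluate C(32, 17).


R(18,16) <= C(18+16-2, 18-1) = C(32, 17)
C(32, 17) = 32! / (17! * 15!)
= 565722720

565722720


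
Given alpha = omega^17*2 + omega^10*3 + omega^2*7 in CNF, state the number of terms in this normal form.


CNF: omega^17*2 + omega^10*3 + omega^2*7
Count the summands separated by '+':
  term 1: omega^17*2
  term 2: omega^10*3
  term 3: omega^2*7
Total terms = 3

3


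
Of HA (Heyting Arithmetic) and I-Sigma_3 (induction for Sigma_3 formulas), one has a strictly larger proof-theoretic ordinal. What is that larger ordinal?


Proof-theoretic ordinal of HA (Heyting Arithmetic): epsilon_0
Proof-theoretic ordinal of I-Sigma_3 (induction for Sigma_3 formulas): omega^(omega^(omega^omega))
Comparing: omega^(omega^(omega^omega)) < epsilon_0.
The larger ordinal is epsilon_0 (from HA (Heyting Arithmetic)).

epsilon_0


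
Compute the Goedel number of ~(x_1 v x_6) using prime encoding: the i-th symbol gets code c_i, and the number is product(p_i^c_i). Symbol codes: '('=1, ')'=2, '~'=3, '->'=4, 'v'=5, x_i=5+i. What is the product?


Formula: ~(x_1 v x_6)
Symbol codes: [3, 1, 6, 5, 11, 2]
Primes: [2, 3, 5, 7, 11, 13]
p_1^3 = 2^3 = 8
p_2^1 = 3^1 = 3
p_3^6 = 5^6 = 15625
p_4^5 = 7^5 = 16807
p_5^11 = 11^11 = 285311670611
p_6^2 = 13^2 = 169
Product = 303897907089406504875000

303897907089406504875000


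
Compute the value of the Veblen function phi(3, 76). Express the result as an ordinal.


phi(3, 76):
phi(3, beta) = eta_beta (the beta-th eta number, fixed point of zeta).
phi(3, 76) = eta_76

eta_76


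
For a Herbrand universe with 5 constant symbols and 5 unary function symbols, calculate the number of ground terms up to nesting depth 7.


Herbrand terms by depth:
Depth 0: 5 constants
Depth 1: 25 new terms (running total: 30)
Depth 2: 125 new terms (running total: 155)
Depth 3: 625 new terms (running total: 780)
Depth 4: 3125 new terms (running total: 3905)
Depth 5: 15625 new terms (running total: 19530)
Depth 6: 78125 new terms (running total: 97655)
Depth 7: 390625 new terms (running total: 488280)
Total distinct ground terms = 488280

488280


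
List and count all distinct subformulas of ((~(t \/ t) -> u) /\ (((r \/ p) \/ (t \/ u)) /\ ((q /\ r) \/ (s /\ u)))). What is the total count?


Formula: ((~(t \/ t) -> u) /\ (((r \/ p) \/ (t \/ u)) /\ ((q /\ r) \/ (s /\ u))))
Subformulas found:
  1. r
  2. q
  3. u
  4. s
  5. t
  6. p
  7. (s /\ u)
  8. (t \/ t)
  9. (q /\ r)
  10. (t \/ u)
  11. (r \/ p)
  12. ~(t \/ t)
  13. (~(t \/ t) -> u)
  14. ((r \/ p) \/ (t \/ u))
  15. ((q /\ r) \/ (s /\ u))
  16. (((r \/ p) \/ (t \/ u)) /\ ((q /\ r) \/ (s /\ u)))
  17. ((~(t \/ t) -> u) /\ (((r \/ p) \/ (t \/ u)) /\ ((q /\ r) \/ (s /\ u))))
Total distinct subformulas = 17

17


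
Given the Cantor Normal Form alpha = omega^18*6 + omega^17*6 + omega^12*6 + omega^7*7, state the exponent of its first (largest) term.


CNF: omega^18*6 + omega^17*6 + omega^12*6 + omega^7*7
The leading term is omega^18*6, which has exponent 18.

18


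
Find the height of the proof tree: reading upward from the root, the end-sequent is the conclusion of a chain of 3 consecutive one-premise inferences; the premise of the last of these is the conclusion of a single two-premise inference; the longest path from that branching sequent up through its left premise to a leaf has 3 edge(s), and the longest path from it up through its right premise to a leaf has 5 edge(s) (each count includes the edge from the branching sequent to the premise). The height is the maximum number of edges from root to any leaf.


Longest path through the left premise: 3 edges (measured from the branching sequent)
Longest path through the right premise: 5 edges
Height of the subtree rooted at the branching sequent: max(3, 5) = 5
The branching sequent sits 3 edges above the root (the chain of one-premise inferences), so height = 5 + 3 = 8

8


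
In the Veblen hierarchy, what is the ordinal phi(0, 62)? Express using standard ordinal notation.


phi(0, 62):
phi(0, beta) = omega^beta by definition.
phi(0, 62) = omega^62

omega^62


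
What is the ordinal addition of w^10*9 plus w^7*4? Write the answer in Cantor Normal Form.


Ordinal addition w^10*9 + w^7*4:
Leading exponent of alpha (10) > leading exponent of beta (7).
Since alpha's term has higher exponent than beta's leading term,
the sum is simply alpha followed by beta.
Result = w^10*9 + w^7*4

w^10*9 + w^7*4


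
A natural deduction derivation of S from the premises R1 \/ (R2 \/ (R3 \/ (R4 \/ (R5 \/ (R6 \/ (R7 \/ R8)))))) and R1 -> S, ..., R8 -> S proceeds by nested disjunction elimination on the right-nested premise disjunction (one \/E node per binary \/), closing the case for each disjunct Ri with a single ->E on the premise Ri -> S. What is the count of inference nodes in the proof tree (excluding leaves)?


The premise R1 \/ (R2 \/ (R3 \/ (R4 \/ (R5 \/ (R6 \/ (R7 \/ R8)))))) contains 8 disjuncts, hence 7 binary \/ connectives.
- Each binary \/ is eliminated once: 7 \/E nodes.
- Each of the 8 cases Ri derives S by one ->E with Ri -> S: 8 ->E nodes.
Total = 7 + 8 = 15

15


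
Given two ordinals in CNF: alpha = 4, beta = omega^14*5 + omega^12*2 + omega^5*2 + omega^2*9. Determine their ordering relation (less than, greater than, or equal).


Compare term by term from highest exponent:
alpha = 4
beta = omega^14*5 + omega^12*2 + omega^5*2 + omega^2*9
Term 1: alpha has omega^0*4, beta has omega^14*5
Term 2: alpha has omega^0*0, beta has omega^12*2
Term 3: alpha has omega^0*0, beta has omega^5*2
Term 4: alpha has omega^0*0, beta has omega^2*9
Result: alpha < beta

alpha < beta


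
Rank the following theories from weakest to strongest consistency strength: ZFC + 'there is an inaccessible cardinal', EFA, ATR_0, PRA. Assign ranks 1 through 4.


Ordering by consistency strength:
1. EFA
2. PRA
3. ATR_0
4. ZFC + 'there is an inaccessible cardinal'


ZFC + 'there is an inaccessible cardinal'=4, EFA=1, ATR_0=3, PRA=2


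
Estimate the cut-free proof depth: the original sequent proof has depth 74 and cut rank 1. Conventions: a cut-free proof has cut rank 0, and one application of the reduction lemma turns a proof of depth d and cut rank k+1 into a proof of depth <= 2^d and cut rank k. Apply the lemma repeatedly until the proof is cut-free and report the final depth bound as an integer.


Each rank reduction sends depth d to at most 2^d; cut rank r needs r reductions.
2_0(74) = 74
2_1(74) = 2^74 = 18889465931478580854784
Cut-free depth bound = 18889465931478580854784

18889465931478580854784


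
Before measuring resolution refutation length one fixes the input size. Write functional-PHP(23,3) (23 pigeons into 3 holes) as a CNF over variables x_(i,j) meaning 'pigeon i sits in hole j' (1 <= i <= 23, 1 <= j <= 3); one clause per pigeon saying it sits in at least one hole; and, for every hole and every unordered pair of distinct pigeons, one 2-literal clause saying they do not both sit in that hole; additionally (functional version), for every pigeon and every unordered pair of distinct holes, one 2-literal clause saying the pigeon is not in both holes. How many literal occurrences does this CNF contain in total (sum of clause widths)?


functional-PHP(23,3): 23 pigeons, 3 holes, 23*3 = 69 variables.
- pigeon clauses: one per pigeon -> 23 clauses of width 3 -> 69 literals
- hole clauses: 3 holes * C(23,2) = 3 * 253 -> 759 clauses of width 2 -> 1518 literals
- functional clauses: 23 pigeons * C(3,2) = 23 * 3 -> 69 clauses of width 2 -> 138 literals
Total literal occurrences = 69 + 1518 + 138 = 1725

1725


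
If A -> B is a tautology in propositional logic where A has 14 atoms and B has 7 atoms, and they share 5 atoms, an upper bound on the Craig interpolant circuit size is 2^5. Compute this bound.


Shared atoms = 5
Craig interpolant size bound = 2^5
= 32

32


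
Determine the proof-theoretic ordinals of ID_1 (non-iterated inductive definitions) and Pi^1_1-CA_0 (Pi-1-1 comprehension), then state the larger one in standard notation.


Proof-theoretic ordinal of ID_1 (non-iterated inductive definitions): psi_0(epsilon_{Omega+1})
Proof-theoretic ordinal of Pi^1_1-CA_0 (Pi-1-1 comprehension): psi_0(Omega_omega)
Comparing: psi_0(epsilon_{Omega+1}) < psi_0(Omega_omega).
The larger ordinal is psi_0(Omega_omega) (from Pi^1_1-CA_0 (Pi-1-1 comprehension)).

psi_0(Omega_omega)


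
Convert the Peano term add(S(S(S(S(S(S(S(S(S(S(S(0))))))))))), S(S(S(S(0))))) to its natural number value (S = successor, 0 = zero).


add(S^11(0), S^4(0)):
S^11(0) = 11
S^4(0) = 4
11 + 4 = 15

15


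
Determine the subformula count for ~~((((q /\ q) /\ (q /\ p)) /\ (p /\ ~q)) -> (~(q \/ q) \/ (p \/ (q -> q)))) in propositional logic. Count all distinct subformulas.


Formula: ~~((((q /\ q) /\ (q /\ p)) /\ (p /\ ~q)) -> (~(q \/ q) \/ (p \/ (q -> q))))
Subformulas found:
  1. q
  2. p
  3. ~q
  4. (q /\ p)
  5. (q /\ q)
  6. (q -> q)
  7. (q \/ q)
  8. ~(q \/ q)
  9. (p /\ ~q)
  10. (p \/ (q -> q))
  11. ((q /\ q) /\ (q /\ p))
  12. (~(q \/ q) \/ (p \/ (q -> q)))
  13. (((q /\ q) /\ (q /\ p)) /\ (p /\ ~q))
  14. ((((q /\ q) /\ (q /\ p)) /\ (p /\ ~q)) -> (~(q \/ q) \/ (p \/ (q -> q))))
  15. ~((((q /\ q) /\ (q /\ p)) /\ (p /\ ~q)) -> (~(q \/ q) \/ (p \/ (q -> q))))
  16. ~~((((q /\ q) /\ (q /\ p)) /\ (p /\ ~q)) -> (~(q \/ q) \/ (p \/ (q -> q))))
Total distinct subformulas = 16

16


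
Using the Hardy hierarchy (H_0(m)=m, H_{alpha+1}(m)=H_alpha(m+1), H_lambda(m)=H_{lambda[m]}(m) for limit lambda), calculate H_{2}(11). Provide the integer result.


H_2(11):
For finite ordinals k, H_k(n) = n + k (each successor step adds 1).
H_2(11) = 11 + 2 = 13

13


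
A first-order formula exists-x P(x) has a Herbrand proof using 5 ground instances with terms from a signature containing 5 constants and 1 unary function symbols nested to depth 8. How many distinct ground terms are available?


Herbrand terms by depth:
Depth 0: 5 constants
Depth 1: 5 new terms (running total: 10)
Depth 2: 5 new terms (running total: 15)
Depth 3: 5 new terms (running total: 20)
Depth 4: 5 new terms (running total: 25)
Depth 5: 5 new terms (running total: 30)
Depth 6: 5 new terms (running total: 35)
Depth 7: 5 new terms (running total: 40)
Depth 8: 5 new terms (running total: 45)
Total distinct ground terms = 45

45


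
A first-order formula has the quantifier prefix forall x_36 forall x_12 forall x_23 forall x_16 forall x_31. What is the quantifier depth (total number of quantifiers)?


Quantifier prefix has 5 quantifier symbols.
Quantifier depth = 5

5


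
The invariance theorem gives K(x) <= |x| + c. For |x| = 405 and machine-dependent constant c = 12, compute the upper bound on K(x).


K(x) <= |x| + c = 405 + 12 = 417

417


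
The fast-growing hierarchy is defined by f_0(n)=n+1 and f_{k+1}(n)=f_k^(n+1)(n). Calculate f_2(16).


f_2(16) = f_1^17(16)
f_1(m) = 2m + 1.
Iterating: f_1^k(n) = 2^k*(n+1) - 1.
f_2(16) = 2^17*(16+1) - 1 = 131072*17 - 1 = 2228223

2228223


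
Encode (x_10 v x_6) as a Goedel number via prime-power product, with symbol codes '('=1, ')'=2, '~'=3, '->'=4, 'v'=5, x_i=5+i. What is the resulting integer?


Formula: (x_10 v x_6)
Symbol codes: [1, 15, 5, 11, 2]
Primes: [2, 3, 5, 7, 11]
p_1^1 = 2^1 = 2
p_2^15 = 3^15 = 14348907
p_3^5 = 5^5 = 3125
p_4^11 = 7^11 = 1977326743
p_5^2 = 11^2 = 121
Product = 21456686142589425131250

21456686142589425131250


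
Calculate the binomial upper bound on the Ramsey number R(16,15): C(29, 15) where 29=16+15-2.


R(16,15) <= C(16+15-2, 16-1) = C(29, 15)
C(29, 15) = 29! / (15! * 14!)
= 77558760

77558760


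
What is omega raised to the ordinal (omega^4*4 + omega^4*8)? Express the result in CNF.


omega^(omega^4*4 + omega^4*8):
Both terms of the exponent have the same exponent 4, so they merge: omega^4*4 + omega^4*8 = omega^4*(4+8) = omega^4*12.
omega raised to a CNF ordinal is a single CNF term: Result = omega^(omega^4*12)

omega^(omega^4*12)


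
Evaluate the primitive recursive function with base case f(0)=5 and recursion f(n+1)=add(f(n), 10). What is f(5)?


f(0) = 5
f(1) = add(f(0), 10) = add(5, 10) = 15
f(2) = add(f(1), 10) = add(15, 10) = 25
f(3) = add(f(2), 10) = add(25, 10) = 35
f(4) = add(f(3), 10) = add(35, 10) = 45
f(5) = add(f(4), 10) = add(45, 10) = 55


55


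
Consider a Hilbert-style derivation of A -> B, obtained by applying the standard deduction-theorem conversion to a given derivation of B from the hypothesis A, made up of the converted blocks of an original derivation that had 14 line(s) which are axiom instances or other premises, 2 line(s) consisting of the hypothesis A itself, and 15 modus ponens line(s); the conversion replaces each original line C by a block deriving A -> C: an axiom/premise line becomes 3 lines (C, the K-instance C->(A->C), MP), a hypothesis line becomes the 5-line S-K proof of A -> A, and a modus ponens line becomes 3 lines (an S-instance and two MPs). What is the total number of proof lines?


Deduction-theorem conversion, block by block:
- 14 axiom/premise lines -> 3 lines each = 42
- 2 hypothesis lines -> 5 lines each (identity proof A->A) = 10
- 15 MP lines -> 3 lines each (S-instance, MP, MP) = 45
Total = 42 + 10 + 45 = 97 lines.

97


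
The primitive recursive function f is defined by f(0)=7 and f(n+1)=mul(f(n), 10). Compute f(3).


f(0) = 7
f(1) = mul(f(0), 10) = mul(7, 10) = 70
f(2) = mul(f(1), 10) = mul(70, 10) = 700
f(3) = mul(f(2), 10) = mul(700, 10) = 7000


7000


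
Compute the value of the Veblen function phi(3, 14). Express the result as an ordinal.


phi(3, 14):
phi(3, beta) = eta_beta (the beta-th eta number, fixed point of zeta).
phi(3, 14) = eta_14

eta_14


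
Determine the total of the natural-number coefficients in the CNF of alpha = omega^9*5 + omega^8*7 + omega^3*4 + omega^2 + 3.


CNF: omega^9*5 + omega^8*7 + omega^3*4 + omega^2 + 3
Coefficients: 5 + 7 + 4 + 1 + 3 = 20

20


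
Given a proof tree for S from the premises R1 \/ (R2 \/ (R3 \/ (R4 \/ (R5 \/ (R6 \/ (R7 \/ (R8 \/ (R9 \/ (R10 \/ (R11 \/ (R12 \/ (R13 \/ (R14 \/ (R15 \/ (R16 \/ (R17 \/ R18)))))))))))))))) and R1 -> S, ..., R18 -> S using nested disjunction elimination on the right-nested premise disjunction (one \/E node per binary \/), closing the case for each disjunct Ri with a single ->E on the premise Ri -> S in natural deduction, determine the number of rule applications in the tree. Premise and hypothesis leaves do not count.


The premise R1 \/ (R2 \/ (R3 \/ (R4 \/ (R5 \/ (R6 \/ (R7 \/ (R8 \/ (R9 \/ (R10 \/ (R11 \/ (R12 \/ (R13 \/ (R14 \/ (R15 \/ (R16 \/ (R17 \/ R18)))))))))))))))) contains 18 disjuncts, hence 17 binary \/ connectives.
- Each binary \/ is eliminated once: 17 \/E nodes.
- Each of the 18 cases Ri derives S by one ->E with Ri -> S: 18 ->E nodes.
Total = 17 + 18 = 35

35


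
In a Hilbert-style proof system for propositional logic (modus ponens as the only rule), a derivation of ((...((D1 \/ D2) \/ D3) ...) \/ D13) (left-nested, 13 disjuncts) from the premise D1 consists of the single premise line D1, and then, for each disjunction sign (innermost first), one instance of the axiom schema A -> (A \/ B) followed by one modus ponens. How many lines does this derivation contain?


Building the left-nested 13-ary disjunction from D1:
- 1 premise line (D1)
- 13 disjuncts means 12 disjunction signs; each needs 1 axiom instance + 1 MP = 2 lines: 2 * 12 = 24
Total = 1 + 24 = 25 lines.

25


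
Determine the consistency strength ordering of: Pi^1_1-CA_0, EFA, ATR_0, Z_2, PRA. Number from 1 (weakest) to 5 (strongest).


Ordering by consistency strength:
1. EFA
2. PRA
3. ATR_0
4. Pi^1_1-CA_0
5. Z_2


Pi^1_1-CA_0=4, EFA=1, ATR_0=3, Z_2=5, PRA=2


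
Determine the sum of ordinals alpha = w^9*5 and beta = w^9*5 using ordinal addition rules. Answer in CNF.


Ordinal addition w^9*5 + w^9*5:
Both terms have the same exponent 9.
w^e*c + w^e*d = w^e*(c+d).
Result = w^9*(5+5) = w^9*10

w^9*10


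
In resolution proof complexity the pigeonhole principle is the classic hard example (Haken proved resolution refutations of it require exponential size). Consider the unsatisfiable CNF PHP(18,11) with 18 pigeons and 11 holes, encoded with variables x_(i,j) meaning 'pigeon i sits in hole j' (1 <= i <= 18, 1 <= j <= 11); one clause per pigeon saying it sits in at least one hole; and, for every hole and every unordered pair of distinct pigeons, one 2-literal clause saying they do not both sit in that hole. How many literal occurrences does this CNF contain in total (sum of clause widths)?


PHP(18,11): 18 pigeons, 11 holes, 18*11 = 198 variables.
- pigeon clauses: one per pigeon -> 18 clauses of width 11 -> 198 literals
- hole clauses: 11 holes * C(18,2) = 11 * 153 -> 1683 clauses of width 2 -> 3366 literals
Total literal occurrences = 198 + 3366 = 3564

3564


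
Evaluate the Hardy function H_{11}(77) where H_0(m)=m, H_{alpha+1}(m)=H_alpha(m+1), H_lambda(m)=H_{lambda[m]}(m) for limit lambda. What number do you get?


H_11(77):
For finite ordinals k, H_k(n) = n + k (each successor step adds 1).
H_11(77) = 77 + 11 = 88

88


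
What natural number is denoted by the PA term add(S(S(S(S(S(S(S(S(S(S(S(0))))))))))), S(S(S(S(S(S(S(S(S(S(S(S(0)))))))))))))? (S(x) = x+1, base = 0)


add(S^11(0), S^12(0)):
S^11(0) = 11
S^12(0) = 12
11 + 12 = 23

23


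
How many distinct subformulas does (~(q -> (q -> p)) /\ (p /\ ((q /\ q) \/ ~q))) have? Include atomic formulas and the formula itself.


Formula: (~(q -> (q -> p)) /\ (p /\ ((q /\ q) \/ ~q)))
Subformulas found:
  1. q
  2. p
  3. ~q
  4. (q /\ q)
  5. (q -> p)
  6. (q -> (q -> p))
  7. ((q /\ q) \/ ~q)
  8. ~(q -> (q -> p))
  9. (p /\ ((q /\ q) \/ ~q))
  10. (~(q -> (q -> p)) /\ (p /\ ((q /\ q) \/ ~q)))
Total distinct subformulas = 10

10


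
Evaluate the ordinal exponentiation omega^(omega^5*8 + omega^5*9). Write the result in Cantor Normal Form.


omega^(omega^5*8 + omega^5*9):
Both terms of the exponent have the same exponent 5, so they merge: omega^5*8 + omega^5*9 = omega^5*(8+9) = omega^5*17.
omega raised to a CNF ordinal is a single CNF term: Result = omega^(omega^5*17)

omega^(omega^5*17)


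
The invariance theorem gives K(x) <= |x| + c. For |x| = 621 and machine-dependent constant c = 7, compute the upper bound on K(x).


K(x) <= |x| + c = 621 + 7 = 628

628


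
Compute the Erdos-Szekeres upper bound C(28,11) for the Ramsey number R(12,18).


R(12,18) <= C(12+18-2, 12-1) = C(28, 11)
C(28, 11) = 28! / (11! * 17!)
= 21474180

21474180


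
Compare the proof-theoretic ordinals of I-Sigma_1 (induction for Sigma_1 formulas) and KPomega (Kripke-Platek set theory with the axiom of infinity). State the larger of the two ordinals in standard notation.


Proof-theoretic ordinal of I-Sigma_1 (induction for Sigma_1 formulas): omega^omega
Proof-theoretic ordinal of KPomega (Kripke-Platek set theory with the axiom of infinity): psi_0(epsilon_{Omega+1})
Comparing: omega^omega < psi_0(epsilon_{Omega+1}).
The larger ordinal is psi_0(epsilon_{Omega+1}) (from KPomega (Kripke-Platek set theory with the axiom of infinity)).

psi_0(epsilon_{Omega+1})


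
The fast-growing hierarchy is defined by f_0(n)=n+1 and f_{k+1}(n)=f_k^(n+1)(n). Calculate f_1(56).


f_1(56) = f_0^57(56)
f_0 adds 1 each time, applied 57 times.
f_1(56) = 56 + 57 = 113

113


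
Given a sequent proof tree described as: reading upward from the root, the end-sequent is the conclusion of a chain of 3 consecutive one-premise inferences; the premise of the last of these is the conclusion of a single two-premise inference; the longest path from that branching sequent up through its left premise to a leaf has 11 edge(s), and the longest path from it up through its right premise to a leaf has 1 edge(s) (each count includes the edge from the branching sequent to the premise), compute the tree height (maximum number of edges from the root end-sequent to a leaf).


Longest path through the left premise: 11 edges (measured from the branching sequent)
Longest path through the right premise: 1 edges
Height of the subtree rooted at the branching sequent: max(11, 1) = 11
The branching sequent sits 3 edges above the root (the chain of one-premise inferences), so height = 11 + 3 = 14

14


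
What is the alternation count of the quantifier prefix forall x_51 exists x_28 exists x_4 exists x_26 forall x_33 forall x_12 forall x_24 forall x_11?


Walk the prefix and count type changes:
  position 1: forall -> exists <-- alternation
  position 2: exists -> exists
  position 3: exists -> exists
  position 4: exists -> forall <-- alternation
  position 5: forall -> forall
  position 6: forall -> forall
  position 7: forall -> forall
Total alternations = 2

2


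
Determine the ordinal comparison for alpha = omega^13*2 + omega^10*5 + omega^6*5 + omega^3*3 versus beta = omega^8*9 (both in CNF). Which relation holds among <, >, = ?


Compare term by term from highest exponent:
alpha = omega^13*2 + omega^10*5 + omega^6*5 + omega^3*3
beta = omega^8*9
Term 1: alpha has omega^13*2, beta has omega^8*9
Term 2: alpha has omega^10*5, beta has omega^0*0
Term 3: alpha has omega^6*5, beta has omega^0*0
Term 4: alpha has omega^3*3, beta has omega^0*0
Result: alpha > beta

alpha > beta


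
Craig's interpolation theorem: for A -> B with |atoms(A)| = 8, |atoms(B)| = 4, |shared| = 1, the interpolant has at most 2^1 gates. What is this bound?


Shared atoms = 1
Craig interpolant size bound = 2^1
= 2

2


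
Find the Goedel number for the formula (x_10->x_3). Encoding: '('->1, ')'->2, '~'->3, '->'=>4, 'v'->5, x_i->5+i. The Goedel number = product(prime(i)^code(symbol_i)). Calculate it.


Formula: (x_10->x_3)
Symbol codes: [1, 15, 4, 8, 2]
Primes: [2, 3, 5, 7, 11]
p_1^1 = 2^1 = 2
p_2^15 = 3^15 = 14348907
p_3^4 = 5^4 = 625
p_4^8 = 7^8 = 5764801
p_5^2 = 11^2 = 121
Product = 12511187255154183750

12511187255154183750


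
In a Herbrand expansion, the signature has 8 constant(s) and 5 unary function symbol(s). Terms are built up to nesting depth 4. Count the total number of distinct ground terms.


Herbrand terms by depth:
Depth 0: 8 constants
Depth 1: 40 new terms (running total: 48)
Depth 2: 200 new terms (running total: 248)
Depth 3: 1000 new terms (running total: 1248)
Depth 4: 5000 new terms (running total: 6248)
Total distinct ground terms = 6248

6248


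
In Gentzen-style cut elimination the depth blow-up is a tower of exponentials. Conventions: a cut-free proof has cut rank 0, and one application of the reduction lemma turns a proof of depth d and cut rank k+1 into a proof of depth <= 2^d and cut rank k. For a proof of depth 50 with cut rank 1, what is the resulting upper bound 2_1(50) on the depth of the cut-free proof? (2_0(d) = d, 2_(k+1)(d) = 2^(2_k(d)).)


Each rank reduction sends depth d to at most 2^d; cut rank r needs r reductions.
2_0(50) = 50
2_1(50) = 2^50 = 1125899906842624
Cut-free depth bound = 1125899906842624

1125899906842624
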